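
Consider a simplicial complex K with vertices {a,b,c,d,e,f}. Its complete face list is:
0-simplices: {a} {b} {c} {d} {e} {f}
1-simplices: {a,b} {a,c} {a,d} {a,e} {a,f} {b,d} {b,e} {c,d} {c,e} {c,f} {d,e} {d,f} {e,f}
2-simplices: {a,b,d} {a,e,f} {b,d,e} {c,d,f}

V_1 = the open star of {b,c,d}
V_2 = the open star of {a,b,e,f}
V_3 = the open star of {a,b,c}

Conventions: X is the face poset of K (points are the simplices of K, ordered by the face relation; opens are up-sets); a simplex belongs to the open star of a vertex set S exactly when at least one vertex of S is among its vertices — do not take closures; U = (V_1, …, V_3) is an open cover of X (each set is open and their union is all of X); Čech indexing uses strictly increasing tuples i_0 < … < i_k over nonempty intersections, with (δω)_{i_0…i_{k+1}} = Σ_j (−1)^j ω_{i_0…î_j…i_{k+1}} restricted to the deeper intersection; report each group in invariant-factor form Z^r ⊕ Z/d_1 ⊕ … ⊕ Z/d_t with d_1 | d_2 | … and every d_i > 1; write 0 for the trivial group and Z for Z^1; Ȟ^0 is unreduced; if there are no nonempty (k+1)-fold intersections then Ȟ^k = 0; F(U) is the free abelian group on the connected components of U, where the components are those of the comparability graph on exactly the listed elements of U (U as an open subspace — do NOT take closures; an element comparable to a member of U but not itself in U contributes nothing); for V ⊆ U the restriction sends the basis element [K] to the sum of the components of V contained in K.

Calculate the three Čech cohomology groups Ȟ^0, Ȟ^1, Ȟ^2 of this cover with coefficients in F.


nonempty intersections:
  V1={{b},{c},{d},{a,b},{a,c},{a,d},{b,d},{b,e},{c,d},{c,e},{c,f},{d,e},{d,f},{a,b,d},{b,d,e},{c,d,f}} V2={{a},{b},{e},{f},{a,b},{a,c},{a,d},{a,e},{a,f},{b,d},{b,e},{c,e},{c,f},{d,e},{d,f},{e,f},{a,b,d},{a,e,f},{b,d,e},{c,d,f}} V3={{a},{b},{c},{a,b},{a,c},{a,d},{a,e},{a,f},{b,d},{b,e},{c,d},{c,e},{c,f},{a,b,d},{a,e,f},{b,d,e},{c,d,f}}
  V12={{b},{a,b},{a,c},{a,d},{b,d},{b,e},{c,e},{c,f},{d,e},{d,f},{a,b,d},{b,d,e},{c,d,f}} V13={{b},{c},{a,b},{a,c},{a,d},{b,d},{b,e},{c,d},{c,e},{c,f},{a,b,d},{b,d,e},{c,d,f}} V23={{a},{b},{a,b},{a,c},{a,d},{a,e},{a,f},{b,d},{b,e},{c,e},{c,f},{a,b,d},{a,e,f},{b,d,e},{c,d,f}}
  V123={{b},{a,b},{a,c},{a,d},{b,d},{b,e},{c,e},{c,f},{a,b,d},{b,d,e},{c,d,f}}
components per intersection:
  V1: {{b},{c},{d},{a,b},{a,c},{a,d},{b,d},{b,e},{c,d},{c,e},{c,f},{d,e},{d,f},{a,b,d},{b,d,e},{c,d,f}}
  V2: {{a},{b},{e},{f},{a,b},{a,c},{a,d},{a,e},{a,f},{b,d},{b,e},{c,e},{c,f},{d,e},{d,f},{e,f},{a,b,d},{a,e,f},{b,d,e},{c,d,f}}
  V3: {{a},{b},{c},{a,b},{a,c},{a,d},{a,e},{a,f},{b,d},{b,e},{c,d},{c,e},{c,f},{a,b,d},{a,e,f},{b,d,e},{c,d,f}}
  V12: {{b},{a,b},{a,d},{b,d},{b,e},{d,e},{a,b,d},{b,d,e}} {{a,c}} {{c,e}} {{c,f},{d,f},{c,d,f}}
  V13: {{b},{a,b},{a,d},{b,d},{b,e},{a,b,d},{b,d,e}} {{c},{a,c},{c,d},{c,e},{c,f},{c,d,f}}
  V23: {{a},{b},{a,b},{a,c},{a,d},{a,e},{a,f},{b,d},{b,e},{a,b,d},{a,e,f},{b,d,e}} {{c,e}} {{c,f},{c,d,f}}
  V123: {{b},{a,b},{a,d},{b,d},{b,e},{a,b,d},{b,d,e}} {{a,c}} {{c,e}} {{c,f},{c,d,f}}
C dims 3,9,4; δ0: rk 2, SNF 1^2; δ1: rk 4, SNF 1^4
Ȟ^0: (3−2)−0=1 ⇒ Z
Ȟ^1: (9−4)−2=3 ⇒ Z^3
Ȟ^2: (4−0)−4=0 ⇒ 0

Ȟ^0 ≅ Z, Ȟ^1 ≅ Z^3, Ȟ^2 ≅ 0


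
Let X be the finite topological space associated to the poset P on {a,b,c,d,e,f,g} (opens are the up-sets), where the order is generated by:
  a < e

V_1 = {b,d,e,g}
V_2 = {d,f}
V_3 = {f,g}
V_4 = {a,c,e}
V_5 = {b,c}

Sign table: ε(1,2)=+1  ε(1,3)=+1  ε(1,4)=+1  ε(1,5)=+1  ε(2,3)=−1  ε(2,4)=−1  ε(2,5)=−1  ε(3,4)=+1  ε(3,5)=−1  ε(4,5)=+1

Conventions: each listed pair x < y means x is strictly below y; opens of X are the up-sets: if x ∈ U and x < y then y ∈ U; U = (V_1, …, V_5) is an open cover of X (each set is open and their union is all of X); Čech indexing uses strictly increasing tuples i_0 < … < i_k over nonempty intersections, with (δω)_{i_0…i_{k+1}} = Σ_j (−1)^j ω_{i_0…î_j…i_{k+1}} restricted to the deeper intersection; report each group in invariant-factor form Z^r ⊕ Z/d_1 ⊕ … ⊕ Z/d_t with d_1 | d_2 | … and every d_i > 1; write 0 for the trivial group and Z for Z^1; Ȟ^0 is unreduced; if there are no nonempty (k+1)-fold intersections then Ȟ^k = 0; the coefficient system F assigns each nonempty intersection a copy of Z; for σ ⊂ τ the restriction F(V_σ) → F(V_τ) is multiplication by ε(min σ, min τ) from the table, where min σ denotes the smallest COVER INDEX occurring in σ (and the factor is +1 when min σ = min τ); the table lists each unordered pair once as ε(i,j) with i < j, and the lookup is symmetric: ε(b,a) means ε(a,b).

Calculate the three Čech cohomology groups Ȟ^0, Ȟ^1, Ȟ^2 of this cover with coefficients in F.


nonempty intersections:
  V12={d} V13={g} V14={e} V15={b} V23={f} V45={c}
C dims 5,6; δ0: rk 5, SNF 1^4·2
Ȟ^0: (5−5)−0=0 ⇒ 0
Ȟ^1: (6−0)−5=1 plus torsion [2] ⇒ Z ⊕ Z/2
Ȟ^2: (0−0)−0=0 ⇒ 0

Ȟ^0 ≅ 0, Ȟ^1 ≅ Z ⊕ Z/2, Ȟ^2 ≅ 0


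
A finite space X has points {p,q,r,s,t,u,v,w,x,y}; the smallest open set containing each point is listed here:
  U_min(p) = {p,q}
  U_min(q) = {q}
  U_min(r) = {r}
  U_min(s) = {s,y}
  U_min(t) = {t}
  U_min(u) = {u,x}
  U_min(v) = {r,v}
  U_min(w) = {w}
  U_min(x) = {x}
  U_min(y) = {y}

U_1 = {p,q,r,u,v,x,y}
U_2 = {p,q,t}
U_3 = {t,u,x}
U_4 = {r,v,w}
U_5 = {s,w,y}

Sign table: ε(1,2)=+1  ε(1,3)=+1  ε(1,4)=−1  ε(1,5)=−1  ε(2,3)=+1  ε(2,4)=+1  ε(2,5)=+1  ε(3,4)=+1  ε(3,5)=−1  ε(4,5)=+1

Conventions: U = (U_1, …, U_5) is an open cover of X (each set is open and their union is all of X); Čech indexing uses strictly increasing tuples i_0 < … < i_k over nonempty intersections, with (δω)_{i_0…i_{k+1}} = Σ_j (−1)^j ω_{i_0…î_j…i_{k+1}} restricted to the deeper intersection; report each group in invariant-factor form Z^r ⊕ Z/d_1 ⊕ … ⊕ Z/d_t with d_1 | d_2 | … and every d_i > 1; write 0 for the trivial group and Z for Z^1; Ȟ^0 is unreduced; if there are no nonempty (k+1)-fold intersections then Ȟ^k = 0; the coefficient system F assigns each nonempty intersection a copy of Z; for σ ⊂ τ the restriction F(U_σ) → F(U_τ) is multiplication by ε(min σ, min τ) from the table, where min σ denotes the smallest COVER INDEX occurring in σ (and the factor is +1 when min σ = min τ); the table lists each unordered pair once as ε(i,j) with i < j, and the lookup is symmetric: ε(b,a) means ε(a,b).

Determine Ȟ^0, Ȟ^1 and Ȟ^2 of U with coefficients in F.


Ȟ^0 ≅ Z,  Ȟ^1 ≅ Z^2,  Ȟ^2 ≅ 0

nerve of the cover:
  U12={p,q} U13={u,x} U14={r,v} U15={y} U23={t} U45={w}
C dims 5,6; δ0: rk 4, SNF 1^4
Ȟ^0 = (5 − 4) − 0 = 1, so Ȟ^0 ≅ Z
Ȟ^1 = (6 − 0) − 4 = 2, so Ȟ^1 ≅ Z^2
Ȟ^2 = (0 − 0) − 0 = 0, so Ȟ^2 ≅ 0


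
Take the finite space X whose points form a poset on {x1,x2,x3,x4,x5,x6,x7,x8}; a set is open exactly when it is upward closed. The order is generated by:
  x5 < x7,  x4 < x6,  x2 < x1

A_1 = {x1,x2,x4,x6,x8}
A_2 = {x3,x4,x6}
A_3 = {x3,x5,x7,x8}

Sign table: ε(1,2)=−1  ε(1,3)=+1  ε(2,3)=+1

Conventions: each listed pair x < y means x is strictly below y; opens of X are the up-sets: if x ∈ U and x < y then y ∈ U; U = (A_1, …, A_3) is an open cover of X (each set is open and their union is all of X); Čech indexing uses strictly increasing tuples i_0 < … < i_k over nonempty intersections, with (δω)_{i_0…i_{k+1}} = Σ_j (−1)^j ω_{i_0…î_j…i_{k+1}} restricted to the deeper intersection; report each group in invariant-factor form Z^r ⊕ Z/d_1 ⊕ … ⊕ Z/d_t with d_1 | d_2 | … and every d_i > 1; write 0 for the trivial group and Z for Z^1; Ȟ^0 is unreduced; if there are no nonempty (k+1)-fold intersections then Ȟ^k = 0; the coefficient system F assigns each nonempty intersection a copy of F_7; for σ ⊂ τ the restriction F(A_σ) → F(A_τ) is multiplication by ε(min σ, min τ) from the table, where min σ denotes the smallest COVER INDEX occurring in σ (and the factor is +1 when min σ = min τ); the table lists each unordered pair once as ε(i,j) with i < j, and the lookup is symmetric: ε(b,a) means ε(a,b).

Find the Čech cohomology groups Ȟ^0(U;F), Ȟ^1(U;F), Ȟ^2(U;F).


nerve simplices:
  A12={x4,x6} A13={x8} A23={x3}
C dims 3,3; δ0: rk_F7 3
degree 0: 3−3−0 = 0 → Ȟ^0 ≅ 0
degree 1: 3−0−3 = 0 → Ȟ^1 ≅ 0
degree 2: 0−0−0 = 0 → Ȟ^2 ≅ 0

Ȟ^0 ≅ 0, Ȟ^1 ≅ 0 and Ȟ^2 ≅ 0


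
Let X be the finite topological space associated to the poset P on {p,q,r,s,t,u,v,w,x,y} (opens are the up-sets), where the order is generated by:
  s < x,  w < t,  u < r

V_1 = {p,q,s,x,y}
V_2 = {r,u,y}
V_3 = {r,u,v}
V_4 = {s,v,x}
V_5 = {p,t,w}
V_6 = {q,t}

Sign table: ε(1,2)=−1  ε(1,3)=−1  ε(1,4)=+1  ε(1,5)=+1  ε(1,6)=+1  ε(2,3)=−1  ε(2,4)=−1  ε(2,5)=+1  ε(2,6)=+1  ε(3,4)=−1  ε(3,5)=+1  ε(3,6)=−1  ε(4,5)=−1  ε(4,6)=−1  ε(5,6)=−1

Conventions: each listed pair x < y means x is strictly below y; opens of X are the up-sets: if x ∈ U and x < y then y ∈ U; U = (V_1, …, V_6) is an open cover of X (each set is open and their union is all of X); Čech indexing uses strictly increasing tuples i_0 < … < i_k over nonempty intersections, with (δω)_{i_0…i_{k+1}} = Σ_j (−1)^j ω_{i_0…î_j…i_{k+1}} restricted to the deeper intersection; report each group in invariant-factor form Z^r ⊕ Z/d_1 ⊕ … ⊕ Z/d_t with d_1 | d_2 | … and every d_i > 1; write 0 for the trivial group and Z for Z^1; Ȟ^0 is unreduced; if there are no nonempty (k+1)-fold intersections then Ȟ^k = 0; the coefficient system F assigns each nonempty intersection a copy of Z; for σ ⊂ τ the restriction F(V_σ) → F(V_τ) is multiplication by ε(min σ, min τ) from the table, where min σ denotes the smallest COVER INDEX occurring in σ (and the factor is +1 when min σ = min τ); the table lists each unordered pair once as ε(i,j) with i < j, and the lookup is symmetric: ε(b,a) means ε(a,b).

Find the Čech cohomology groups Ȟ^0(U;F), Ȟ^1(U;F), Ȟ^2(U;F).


Ȟ^0 ≅ 0,  Ȟ^1 ≅ Z ⊕ Z/2,  Ȟ^2 ≅ 0

nonempty overlaps:
  V12={y} V14={s,x} V15={p} V16={q} V23={r,u} V34={v} V56={t}
C dims 6,7; δ0: rk 6, SNF 1^5·2
degree 0: 6−6−0 = 0 → Ȟ^0 ≅ 0
degree 1: 7−0−6 = 1 plus torsion [2] → Ȟ^1 ≅ Z ⊕ Z/2
degree 2: 0−0−0 = 0 → Ȟ^2 ≅ 0


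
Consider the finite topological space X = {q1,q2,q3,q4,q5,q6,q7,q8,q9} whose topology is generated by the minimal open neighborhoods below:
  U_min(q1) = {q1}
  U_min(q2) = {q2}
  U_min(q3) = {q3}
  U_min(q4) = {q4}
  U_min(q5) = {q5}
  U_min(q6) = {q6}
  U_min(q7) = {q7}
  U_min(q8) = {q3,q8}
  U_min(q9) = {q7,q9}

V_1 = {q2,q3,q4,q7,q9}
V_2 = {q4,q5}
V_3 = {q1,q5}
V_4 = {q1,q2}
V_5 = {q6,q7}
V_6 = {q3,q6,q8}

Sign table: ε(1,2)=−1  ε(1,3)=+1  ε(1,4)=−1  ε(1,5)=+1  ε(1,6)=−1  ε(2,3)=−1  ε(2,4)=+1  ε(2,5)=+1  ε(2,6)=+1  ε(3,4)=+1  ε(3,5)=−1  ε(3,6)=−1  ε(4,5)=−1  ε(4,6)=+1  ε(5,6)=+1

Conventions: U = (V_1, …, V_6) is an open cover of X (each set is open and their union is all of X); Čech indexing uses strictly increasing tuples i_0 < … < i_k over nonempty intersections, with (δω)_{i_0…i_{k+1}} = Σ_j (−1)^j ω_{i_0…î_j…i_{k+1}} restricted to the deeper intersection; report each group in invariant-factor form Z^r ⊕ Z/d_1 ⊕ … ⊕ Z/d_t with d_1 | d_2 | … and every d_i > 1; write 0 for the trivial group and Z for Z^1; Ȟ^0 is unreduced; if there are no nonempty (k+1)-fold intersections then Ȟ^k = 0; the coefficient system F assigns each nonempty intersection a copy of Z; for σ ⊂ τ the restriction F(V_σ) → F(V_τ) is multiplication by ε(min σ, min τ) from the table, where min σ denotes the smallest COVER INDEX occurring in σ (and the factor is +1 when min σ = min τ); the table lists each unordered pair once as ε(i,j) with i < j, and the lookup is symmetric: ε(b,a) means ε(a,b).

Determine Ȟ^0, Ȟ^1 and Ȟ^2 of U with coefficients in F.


Ȟ^0 = 0, Ȟ^1 = Z ⊕ Z/2 and Ȟ^2 = 0

cover nerve:
  V12={q4} V14={q2} V15={q7} V16={q3} V23={q5} V34={q1} V56={q6}
C dims 6,7; δ0: rk 6, SNF 1^5·2
Ȟ^0: (6−6)−0=0 ⇒ 0
Ȟ^1: (7−0)−6=1 plus torsion [2] ⇒ Z ⊕ Z/2
Ȟ^2: (0−0)−0=0 ⇒ 0


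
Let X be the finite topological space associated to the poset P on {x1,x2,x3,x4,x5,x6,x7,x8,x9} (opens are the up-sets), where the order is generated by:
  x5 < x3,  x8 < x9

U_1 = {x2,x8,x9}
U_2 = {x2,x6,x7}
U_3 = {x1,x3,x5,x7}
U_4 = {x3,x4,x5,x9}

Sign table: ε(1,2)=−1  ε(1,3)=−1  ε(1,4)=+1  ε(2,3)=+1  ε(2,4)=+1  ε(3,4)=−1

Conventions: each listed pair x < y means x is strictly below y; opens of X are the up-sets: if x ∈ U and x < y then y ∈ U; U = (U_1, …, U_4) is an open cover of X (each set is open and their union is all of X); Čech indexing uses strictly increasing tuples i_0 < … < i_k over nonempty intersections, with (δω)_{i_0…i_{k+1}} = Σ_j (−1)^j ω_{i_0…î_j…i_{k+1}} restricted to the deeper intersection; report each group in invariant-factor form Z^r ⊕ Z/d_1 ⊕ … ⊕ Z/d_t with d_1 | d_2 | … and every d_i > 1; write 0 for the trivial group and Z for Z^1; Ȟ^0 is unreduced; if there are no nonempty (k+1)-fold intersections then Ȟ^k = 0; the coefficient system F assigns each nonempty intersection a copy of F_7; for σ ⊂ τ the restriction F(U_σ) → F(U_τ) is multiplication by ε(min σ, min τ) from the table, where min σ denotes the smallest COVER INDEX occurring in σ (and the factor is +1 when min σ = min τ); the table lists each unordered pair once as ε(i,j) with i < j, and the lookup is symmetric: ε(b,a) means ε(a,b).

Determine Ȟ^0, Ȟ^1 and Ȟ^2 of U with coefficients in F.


Ȟ^0(U;F) ≅ Z/7,  Ȟ^1(U;F) ≅ Z/7,  Ȟ^2(U;F) ≅ 0

nerve of the cover:
  U12={x2} U14={x9} U23={x7} U34={x3,x5}
C dims 4,4; δ0: rk_F7 3
Ȟ^0 = (4 − 3) − 0 = 1, so Ȟ^0 ≅ Z/7
Ȟ^1 = (4 − 0) − 3 = 1, so Ȟ^1 ≅ Z/7
Ȟ^2 = (0 − 0) − 0 = 0, so Ȟ^2 ≅ 0


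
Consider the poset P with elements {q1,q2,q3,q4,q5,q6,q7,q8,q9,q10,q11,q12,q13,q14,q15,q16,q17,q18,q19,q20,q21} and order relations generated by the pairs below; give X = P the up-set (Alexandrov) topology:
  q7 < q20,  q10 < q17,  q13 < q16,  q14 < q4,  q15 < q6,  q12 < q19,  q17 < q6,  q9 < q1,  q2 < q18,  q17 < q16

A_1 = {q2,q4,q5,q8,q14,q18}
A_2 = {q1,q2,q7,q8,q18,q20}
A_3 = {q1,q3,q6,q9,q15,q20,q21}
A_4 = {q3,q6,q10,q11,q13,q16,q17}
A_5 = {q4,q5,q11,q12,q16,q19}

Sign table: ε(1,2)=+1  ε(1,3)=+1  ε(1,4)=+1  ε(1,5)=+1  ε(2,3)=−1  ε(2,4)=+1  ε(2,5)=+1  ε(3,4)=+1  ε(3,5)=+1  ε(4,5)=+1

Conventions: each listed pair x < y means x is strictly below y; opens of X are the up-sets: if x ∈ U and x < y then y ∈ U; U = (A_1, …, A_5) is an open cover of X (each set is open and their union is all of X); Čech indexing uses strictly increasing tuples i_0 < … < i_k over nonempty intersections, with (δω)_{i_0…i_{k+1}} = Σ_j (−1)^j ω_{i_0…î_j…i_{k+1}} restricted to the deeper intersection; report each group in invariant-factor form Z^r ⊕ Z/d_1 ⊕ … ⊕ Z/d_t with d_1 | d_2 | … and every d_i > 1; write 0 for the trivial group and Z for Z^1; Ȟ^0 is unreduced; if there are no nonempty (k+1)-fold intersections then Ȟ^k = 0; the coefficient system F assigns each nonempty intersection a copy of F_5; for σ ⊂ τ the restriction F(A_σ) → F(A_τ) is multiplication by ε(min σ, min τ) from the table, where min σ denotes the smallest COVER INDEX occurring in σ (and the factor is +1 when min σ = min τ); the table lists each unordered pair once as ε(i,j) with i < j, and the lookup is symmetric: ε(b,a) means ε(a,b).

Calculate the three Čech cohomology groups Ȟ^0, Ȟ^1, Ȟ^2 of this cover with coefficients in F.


intersection data:
  A12={q2,q8,q18} A15={q4,q5} A23={q1,q20} A34={q3,q6} A45={q11,q16}
C dims 5,5; δ0: rk_F5 5
Ȟ^0 = (5 − 5) − 0 = 0, so Ȟ^0 ≅ 0
Ȟ^1 = (5 − 0) − 5 = 0, so Ȟ^1 ≅ 0
Ȟ^2 = (0 − 0) − 0 = 0, so Ȟ^2 ≅ 0

Ȟ^0 ≅ 0,  Ȟ^1 ≅ 0,  Ȟ^2 ≅ 0


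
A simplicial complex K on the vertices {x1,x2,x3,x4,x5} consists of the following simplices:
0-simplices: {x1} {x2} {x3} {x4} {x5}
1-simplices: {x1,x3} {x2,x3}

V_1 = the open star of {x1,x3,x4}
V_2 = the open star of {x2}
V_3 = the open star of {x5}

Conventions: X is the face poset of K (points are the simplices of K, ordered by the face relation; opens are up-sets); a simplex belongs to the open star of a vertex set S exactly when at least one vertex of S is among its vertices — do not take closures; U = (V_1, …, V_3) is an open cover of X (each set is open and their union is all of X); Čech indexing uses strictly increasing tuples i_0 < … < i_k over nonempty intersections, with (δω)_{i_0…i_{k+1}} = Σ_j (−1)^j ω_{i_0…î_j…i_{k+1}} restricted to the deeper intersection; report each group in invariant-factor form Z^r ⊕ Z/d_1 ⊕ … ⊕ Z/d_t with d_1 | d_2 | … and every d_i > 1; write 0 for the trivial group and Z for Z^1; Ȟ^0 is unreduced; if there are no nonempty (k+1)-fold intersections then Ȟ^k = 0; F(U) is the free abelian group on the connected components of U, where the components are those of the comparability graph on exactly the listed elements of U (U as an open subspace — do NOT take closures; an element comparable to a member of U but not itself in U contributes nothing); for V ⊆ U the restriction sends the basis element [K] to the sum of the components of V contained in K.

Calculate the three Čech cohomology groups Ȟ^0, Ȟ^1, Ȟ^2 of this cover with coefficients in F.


nonempty overlaps:
  V1={{x1},{x3},{x4},{x1,x3},{x2,x3}} V2={{x2},{x2,x3}} V3={{x5}}
  V12={{x2,x3}}
components per intersection:
  V1: {{x1},{x3},{x1,x3},{x2,x3}} {{x4}}
  V2: {{x2},{x2,x3}}
  V3: {{x5}}
  V12: {{x2,x3}}
C dims 4,1; δ0: rk 1, SNF 1^1
degree 0: 4−1−0 = 3 → Ȟ^0 ≅ Z^3
degree 1: 1−0−1 = 0 → Ȟ^1 ≅ 0
degree 2: 0−0−0 = 0 → Ȟ^2 ≅ 0

Ȟ^0(U;F) ≅ Z^3, Ȟ^1(U;F) ≅ 0, Ȟ^2(U;F) ≅ 0


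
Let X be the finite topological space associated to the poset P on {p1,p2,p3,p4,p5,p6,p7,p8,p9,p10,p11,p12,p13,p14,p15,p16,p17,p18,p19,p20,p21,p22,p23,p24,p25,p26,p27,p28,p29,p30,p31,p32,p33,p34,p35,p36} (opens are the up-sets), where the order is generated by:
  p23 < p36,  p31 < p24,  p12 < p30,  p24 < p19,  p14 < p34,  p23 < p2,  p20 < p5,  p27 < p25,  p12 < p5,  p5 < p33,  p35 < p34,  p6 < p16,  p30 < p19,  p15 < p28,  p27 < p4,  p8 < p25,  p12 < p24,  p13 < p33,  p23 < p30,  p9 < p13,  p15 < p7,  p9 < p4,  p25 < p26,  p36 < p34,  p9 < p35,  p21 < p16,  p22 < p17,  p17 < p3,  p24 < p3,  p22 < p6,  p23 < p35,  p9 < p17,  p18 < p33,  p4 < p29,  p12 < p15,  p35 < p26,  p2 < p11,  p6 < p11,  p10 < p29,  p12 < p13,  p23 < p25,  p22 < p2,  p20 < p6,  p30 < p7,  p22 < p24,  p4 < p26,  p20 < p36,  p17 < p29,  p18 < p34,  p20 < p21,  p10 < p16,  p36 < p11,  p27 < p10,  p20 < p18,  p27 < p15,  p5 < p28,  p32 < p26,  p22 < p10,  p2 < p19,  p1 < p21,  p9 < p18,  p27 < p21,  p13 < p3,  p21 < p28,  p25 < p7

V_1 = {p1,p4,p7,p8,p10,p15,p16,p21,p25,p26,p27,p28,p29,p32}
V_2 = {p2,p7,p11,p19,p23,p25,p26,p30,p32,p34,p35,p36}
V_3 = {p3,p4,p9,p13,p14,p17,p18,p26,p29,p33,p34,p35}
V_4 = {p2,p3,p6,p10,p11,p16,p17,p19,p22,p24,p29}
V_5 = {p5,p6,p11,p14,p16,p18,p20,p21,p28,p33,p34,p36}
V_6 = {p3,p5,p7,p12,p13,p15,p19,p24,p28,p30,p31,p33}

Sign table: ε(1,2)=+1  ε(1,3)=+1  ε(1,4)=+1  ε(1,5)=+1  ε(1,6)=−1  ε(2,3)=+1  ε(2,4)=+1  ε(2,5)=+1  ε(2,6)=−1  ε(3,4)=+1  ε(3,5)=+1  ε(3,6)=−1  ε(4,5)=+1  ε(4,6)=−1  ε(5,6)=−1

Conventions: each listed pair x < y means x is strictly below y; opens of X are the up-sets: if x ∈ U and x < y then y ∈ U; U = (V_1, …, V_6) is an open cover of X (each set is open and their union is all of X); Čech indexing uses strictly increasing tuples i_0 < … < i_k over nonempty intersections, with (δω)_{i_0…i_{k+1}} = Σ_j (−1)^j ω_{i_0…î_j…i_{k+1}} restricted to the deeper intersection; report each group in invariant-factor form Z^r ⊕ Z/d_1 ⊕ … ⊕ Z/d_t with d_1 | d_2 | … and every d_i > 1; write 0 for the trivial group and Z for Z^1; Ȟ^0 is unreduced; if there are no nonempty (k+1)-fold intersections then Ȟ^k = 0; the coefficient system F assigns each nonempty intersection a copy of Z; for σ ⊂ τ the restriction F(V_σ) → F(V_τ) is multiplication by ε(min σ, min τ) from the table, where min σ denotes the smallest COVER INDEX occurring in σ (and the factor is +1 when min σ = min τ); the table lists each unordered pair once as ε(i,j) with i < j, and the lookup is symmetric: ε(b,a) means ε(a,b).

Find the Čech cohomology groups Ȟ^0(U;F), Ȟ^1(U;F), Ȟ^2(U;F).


intersection data:
  V12={p7,p25,p26,p32} V13={p4,p26,p29} V14={p10,p16,p29} V15={p16,p21,p28} V16={p7,p15,p28} V23={p26,p34,p35} V24={p2,p11,p19} V25={p11,p34,p36} V26={p7,p19,p30} V34={p3,p17,p29} V35={p14,p18,p33,p34} V36={p3,p13,p33} V45={p6,p11,p16} V46={p3,p19,p24} V56={p5,p28,p33}
  V123={p26} V126={p7} V134={p29} V145={p16} V156={p28} V235={p34} V245={p11} V246={p19} V346={p3} V356={p33}
C dims 6,15,10; δ0: rk 5, SNF 1^5; δ1: rk 10, SNF 1^9·2
Ȟ^0 = (6 − 5) − 0 = 1, so Ȟ^0 ≅ Z
Ȟ^1 = (15 − 10) − 5 = 0, so Ȟ^1 ≅ 0
Ȟ^2 = (10 − 0) − 10 = 0 plus torsion [2], so Ȟ^2 ≅ Z/2

Ȟ^0(U;F) ≅ Z, Ȟ^1(U;F) ≅ 0 and Ȟ^2(U;F) ≅ Z/2


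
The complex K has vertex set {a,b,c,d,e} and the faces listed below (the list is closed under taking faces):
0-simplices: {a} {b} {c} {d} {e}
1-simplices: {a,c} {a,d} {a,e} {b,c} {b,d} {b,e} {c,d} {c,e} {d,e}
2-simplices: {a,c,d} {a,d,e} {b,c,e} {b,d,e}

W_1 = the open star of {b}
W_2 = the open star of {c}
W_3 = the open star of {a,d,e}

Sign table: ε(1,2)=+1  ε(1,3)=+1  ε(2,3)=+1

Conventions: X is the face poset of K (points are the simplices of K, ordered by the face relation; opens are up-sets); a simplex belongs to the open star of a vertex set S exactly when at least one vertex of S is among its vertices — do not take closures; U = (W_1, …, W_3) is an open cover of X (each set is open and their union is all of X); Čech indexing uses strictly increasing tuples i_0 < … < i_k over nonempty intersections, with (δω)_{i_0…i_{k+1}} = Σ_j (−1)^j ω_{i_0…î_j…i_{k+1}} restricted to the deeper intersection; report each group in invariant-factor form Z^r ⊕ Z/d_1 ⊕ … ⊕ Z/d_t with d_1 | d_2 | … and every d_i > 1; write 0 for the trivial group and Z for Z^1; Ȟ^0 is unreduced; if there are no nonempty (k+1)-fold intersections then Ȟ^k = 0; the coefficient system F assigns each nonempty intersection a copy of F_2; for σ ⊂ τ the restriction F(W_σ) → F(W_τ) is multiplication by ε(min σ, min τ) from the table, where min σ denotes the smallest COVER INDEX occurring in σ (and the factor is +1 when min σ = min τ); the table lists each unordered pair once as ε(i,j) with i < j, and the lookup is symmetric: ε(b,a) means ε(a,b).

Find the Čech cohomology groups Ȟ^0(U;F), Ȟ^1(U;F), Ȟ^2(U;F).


cover nerve:
  W1={{b},{b,c},{b,d},{b,e},{b,c,e},{b,d,e}} W2={{c},{a,c},{b,c},{c,d},{c,e},{a,c,d},{b,c,e}} W3={{a},{d},{e},{a,c},{a,d},{a,e},{b,d},{b,e},{c,d},{c,e},{d,e},{a,c,d},{a,d,e},{b,c,e},{b,d,e}}
  W12={{b,c},{b,c,e}} W13={{b,d},{b,e},{b,c,e},{b,d,e}} W23={{a,c},{c,d},{c,e},{a,c,d},{b,c,e}}
  W123={{b,c,e}}
C dims 3,3,1; δ0: rk_F2 2; δ1: rk_F2 1
Ȟ^0: (3−2)−0=1 ⇒ Z/2
Ȟ^1: (3−1)−2=0 ⇒ 0
Ȟ^2: (1−0)−1=0 ⇒ 0

Ȟ^0(U;F) ≅ Z/2,  Ȟ^1(U;F) ≅ 0,  Ȟ^2(U;F) ≅ 0


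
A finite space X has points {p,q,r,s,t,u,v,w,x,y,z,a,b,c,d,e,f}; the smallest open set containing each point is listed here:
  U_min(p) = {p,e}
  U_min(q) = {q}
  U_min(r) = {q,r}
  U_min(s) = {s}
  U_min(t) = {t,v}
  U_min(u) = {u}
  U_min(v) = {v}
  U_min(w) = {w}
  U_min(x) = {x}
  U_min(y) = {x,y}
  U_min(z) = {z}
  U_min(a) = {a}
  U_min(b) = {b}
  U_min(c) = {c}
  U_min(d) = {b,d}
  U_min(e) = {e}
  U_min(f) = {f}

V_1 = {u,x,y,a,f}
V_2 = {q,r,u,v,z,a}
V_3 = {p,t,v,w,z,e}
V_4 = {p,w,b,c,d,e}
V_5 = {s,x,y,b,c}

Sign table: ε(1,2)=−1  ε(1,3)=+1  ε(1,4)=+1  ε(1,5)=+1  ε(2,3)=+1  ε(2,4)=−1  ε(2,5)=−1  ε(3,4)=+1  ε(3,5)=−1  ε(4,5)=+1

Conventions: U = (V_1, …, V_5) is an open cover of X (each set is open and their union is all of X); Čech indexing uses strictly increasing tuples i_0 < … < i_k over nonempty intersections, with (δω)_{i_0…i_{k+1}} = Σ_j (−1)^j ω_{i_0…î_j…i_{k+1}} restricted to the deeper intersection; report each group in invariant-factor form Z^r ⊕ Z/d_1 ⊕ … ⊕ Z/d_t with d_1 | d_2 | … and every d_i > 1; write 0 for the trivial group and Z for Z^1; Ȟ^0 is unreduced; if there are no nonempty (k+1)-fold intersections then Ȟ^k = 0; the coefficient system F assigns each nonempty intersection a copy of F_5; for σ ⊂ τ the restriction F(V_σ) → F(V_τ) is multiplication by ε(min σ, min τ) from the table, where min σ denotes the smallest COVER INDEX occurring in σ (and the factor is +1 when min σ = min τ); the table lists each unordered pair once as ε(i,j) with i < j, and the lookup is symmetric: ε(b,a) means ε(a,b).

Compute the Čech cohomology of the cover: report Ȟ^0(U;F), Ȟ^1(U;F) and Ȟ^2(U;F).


nonempty intersections:
  V12={u,a} V15={x,y} V23={v,z} V34={p,w,e} V45={b,c}
C dims 5,5; δ0: rk_F5 5
Ȟ^0: (5−5)−0=0 ⇒ 0
Ȟ^1: (5−0)−5=0 ⇒ 0
Ȟ^2: (0−0)−0=0 ⇒ 0

Ȟ^0 = 0; Ȟ^1 = 0; Ȟ^2 = 0


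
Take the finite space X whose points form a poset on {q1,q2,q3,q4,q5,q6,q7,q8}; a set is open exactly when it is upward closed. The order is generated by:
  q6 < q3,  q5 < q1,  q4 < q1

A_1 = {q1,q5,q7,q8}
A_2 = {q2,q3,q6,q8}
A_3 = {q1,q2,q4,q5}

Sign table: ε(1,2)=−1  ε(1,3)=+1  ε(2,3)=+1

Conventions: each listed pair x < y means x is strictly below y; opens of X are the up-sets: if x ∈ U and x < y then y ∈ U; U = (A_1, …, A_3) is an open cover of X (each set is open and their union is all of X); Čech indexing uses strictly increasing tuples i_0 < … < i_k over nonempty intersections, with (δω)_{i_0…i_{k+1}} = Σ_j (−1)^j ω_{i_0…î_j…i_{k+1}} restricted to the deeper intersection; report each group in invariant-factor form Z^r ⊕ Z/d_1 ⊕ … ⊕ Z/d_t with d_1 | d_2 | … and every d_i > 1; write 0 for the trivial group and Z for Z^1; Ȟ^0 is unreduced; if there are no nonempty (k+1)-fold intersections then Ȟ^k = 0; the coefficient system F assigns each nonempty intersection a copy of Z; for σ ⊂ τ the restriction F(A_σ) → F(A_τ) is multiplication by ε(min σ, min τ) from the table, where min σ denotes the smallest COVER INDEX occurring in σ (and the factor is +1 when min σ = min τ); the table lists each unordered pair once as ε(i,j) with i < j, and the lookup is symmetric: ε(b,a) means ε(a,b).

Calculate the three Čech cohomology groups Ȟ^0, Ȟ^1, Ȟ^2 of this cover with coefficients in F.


Ȟ^0 ≅ 0, Ȟ^1 ≅ Z/2, Ȟ^2 ≅ 0

nonempty overlaps:
  A12={q8} A13={q1,q5} A23={q2}
C dims 3,3; δ0: rk 3, SNF 1^2·2
degree 0: 3−3−0 = 0 → Ȟ^0 ≅ 0
degree 1: 3−0−3 = 0 plus torsion [2] → Ȟ^1 ≅ Z/2
degree 2: 0−0−0 = 0 → Ȟ^2 ≅ 0


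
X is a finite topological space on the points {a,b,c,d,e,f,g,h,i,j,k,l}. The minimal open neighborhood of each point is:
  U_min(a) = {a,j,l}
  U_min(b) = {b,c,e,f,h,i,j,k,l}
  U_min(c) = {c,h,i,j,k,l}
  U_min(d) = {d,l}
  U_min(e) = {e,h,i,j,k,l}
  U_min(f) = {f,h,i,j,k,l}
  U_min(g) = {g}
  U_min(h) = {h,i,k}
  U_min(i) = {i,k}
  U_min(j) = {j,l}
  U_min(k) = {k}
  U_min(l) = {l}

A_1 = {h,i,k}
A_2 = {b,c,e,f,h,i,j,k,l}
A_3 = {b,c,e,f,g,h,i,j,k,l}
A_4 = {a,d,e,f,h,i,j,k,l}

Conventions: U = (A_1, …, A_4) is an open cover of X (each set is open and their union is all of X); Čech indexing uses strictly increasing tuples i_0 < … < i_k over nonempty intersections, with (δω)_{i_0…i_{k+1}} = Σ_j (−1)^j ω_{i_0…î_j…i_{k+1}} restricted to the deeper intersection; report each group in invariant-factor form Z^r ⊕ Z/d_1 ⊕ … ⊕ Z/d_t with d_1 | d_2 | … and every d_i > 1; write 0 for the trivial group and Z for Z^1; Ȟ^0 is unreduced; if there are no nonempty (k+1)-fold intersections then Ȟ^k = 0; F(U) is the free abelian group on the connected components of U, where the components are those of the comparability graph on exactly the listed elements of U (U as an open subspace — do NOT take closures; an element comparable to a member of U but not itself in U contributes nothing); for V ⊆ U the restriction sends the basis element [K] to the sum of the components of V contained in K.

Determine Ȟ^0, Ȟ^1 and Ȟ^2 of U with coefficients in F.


nonempty overlaps:
  A12={h,i,k} A13={h,i,k} A14={h,i,k} A23={b,c,e,f,h,i,j,k,l} A24={e,f,h,i,j,k,l} A34={e,f,h,i,j,k,l}
  A123={h,i,k} A124={h,i,k} A134={h,i,k} A234={e,f,h,i,j,k,l}
  A1234={h,i,k}
components per intersection:
  A1: {h,i,k}
  A2: {b,c,e,f,h,i,j,k,l}
  A3: {b,c,e,f,h,i,j,k,l} {g}
  A4: {a,d,e,f,h,i,j,k,l}
  A12: {h,i,k}
  A13: {h,i,k}
  A14: {h,i,k}
  A23: {b,c,e,f,h,i,j,k,l}
  A24: {e,f,h,i,j,k,l}
  A34: {e,f,h,i,j,k,l}
  A123: {h,i,k}
  A124: {h,i,k}
  A134: {h,i,k}
  A234: {e,f,h,i,j,k,l}
  A1234: {h,i,k}
C dims 5,6,4,1; δ0: rk 3, SNF 1^3; δ1: rk 3, SNF 1^3; δ2: rk 1, SNF 1^1
degree 0: 5−3−0 = 2 → Ȟ^0 ≅ Z^2
degree 1: 6−3−3 = 0 → Ȟ^1 ≅ 0
degree 2: 4−1−3 = 0 → Ȟ^2 ≅ 0

Ȟ^0(U;F) ≅ Z^2; Ȟ^1(U;F) ≅ 0; Ȟ^2(U;F) ≅ 0


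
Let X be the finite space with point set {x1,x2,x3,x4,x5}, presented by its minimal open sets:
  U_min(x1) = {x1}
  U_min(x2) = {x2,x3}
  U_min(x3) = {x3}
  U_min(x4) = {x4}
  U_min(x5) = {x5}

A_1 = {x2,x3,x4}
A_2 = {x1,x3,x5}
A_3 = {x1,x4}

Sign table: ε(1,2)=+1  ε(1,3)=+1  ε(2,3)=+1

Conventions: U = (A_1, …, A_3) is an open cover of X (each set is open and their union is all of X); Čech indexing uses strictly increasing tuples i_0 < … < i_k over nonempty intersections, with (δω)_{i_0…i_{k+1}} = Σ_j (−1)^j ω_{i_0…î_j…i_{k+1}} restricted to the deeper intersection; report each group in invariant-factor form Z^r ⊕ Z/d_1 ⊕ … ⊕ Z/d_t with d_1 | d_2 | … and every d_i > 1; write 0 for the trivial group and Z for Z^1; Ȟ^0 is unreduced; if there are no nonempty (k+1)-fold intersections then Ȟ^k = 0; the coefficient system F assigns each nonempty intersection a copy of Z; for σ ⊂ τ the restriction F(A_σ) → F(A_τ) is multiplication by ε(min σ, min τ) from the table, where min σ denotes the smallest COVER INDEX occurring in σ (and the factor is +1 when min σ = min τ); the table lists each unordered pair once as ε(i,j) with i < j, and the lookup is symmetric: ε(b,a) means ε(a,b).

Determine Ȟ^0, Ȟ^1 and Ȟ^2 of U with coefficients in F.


Ȟ^0 = Z, Ȟ^1 = Z and Ȟ^2 = 0

nonempty overlaps:
  A12={x3} A13={x4} A23={x1}
C dims 3,3; δ0: rk 2, SNF 1^2
degree 0: 3−2−0 = 1 → Ȟ^0 ≅ Z
degree 1: 3−0−2 = 1 → Ȟ^1 ≅ Z
degree 2: 0−0−0 = 0 → Ȟ^2 ≅ 0


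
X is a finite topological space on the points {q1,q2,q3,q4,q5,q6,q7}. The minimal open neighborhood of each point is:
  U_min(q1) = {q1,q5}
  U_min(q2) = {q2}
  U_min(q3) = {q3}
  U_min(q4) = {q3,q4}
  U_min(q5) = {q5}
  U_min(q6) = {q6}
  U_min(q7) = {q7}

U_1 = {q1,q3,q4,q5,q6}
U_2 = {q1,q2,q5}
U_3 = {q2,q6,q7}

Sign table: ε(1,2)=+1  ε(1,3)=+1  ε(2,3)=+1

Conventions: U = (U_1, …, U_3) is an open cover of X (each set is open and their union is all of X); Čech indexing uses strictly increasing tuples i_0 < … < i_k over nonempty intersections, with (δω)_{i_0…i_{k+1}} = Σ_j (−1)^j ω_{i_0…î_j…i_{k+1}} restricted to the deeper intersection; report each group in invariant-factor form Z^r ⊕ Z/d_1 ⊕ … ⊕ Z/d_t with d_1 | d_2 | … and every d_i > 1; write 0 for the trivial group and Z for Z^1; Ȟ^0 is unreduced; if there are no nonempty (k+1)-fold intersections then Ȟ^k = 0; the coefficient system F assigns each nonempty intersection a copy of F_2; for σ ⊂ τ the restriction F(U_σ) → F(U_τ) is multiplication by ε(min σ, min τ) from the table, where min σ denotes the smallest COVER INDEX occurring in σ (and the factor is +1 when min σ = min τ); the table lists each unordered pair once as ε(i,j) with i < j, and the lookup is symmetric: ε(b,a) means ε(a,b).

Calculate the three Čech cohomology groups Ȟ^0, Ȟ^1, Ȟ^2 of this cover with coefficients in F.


nerve of the cover:
  U12={q1,q5} U13={q6} U23={q2}
C dims 3,3; δ0: rk_F2 2
Ȟ^0 = (3 − 2) − 0 = 1, so Ȟ^0 ≅ Z/2
Ȟ^1 = (3 − 0) − 2 = 1, so Ȟ^1 ≅ Z/2
Ȟ^2 = (0 − 0) − 0 = 0, so Ȟ^2 ≅ 0

Ȟ^0 = Z/2, Ȟ^1 = Z/2, Ȟ^2 = 0


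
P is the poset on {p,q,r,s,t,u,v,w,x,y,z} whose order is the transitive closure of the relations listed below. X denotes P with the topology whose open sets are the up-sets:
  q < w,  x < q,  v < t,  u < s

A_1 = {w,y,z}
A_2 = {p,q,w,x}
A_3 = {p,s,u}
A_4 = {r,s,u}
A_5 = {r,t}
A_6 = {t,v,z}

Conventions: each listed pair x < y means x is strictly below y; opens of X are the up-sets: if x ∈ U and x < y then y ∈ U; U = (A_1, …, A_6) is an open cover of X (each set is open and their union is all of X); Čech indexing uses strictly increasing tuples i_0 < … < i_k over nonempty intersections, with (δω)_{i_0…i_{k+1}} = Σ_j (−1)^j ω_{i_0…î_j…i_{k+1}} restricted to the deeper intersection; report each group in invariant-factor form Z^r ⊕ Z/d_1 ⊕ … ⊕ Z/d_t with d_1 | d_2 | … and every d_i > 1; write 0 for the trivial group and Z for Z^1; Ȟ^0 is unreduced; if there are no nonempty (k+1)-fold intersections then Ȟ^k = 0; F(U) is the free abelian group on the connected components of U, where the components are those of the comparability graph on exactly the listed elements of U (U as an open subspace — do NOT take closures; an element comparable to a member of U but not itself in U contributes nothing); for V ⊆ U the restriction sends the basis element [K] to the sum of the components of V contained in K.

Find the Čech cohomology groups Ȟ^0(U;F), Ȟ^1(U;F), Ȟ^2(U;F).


cover nerve:
  A12={w} A16={z} A23={p} A34={s,u} A45={r} A56={t}
components per intersection:
  A1: {w} {y} {z}
  A2: {p} {q,w,x}
  A3: {p} {s,u}
  A4: {r} {s,u}
  A5: {r} {t}
  A6: {t,v} {z}
  A12: {w}
  A16: {z}
  A23: {p}
  A34: {s,u}
  A45: {r}
  A56: {t}
C dims 13,6; δ0: rk 6, SNF 1^6
Ȟ^0: (13−6)−0=7 ⇒ Z^7
Ȟ^1: (6−0)−6=0 ⇒ 0
Ȟ^2: (0−0)−0=0 ⇒ 0

Ȟ^0 ≅ Z^7, Ȟ^1 ≅ 0, Ȟ^2 ≅ 0


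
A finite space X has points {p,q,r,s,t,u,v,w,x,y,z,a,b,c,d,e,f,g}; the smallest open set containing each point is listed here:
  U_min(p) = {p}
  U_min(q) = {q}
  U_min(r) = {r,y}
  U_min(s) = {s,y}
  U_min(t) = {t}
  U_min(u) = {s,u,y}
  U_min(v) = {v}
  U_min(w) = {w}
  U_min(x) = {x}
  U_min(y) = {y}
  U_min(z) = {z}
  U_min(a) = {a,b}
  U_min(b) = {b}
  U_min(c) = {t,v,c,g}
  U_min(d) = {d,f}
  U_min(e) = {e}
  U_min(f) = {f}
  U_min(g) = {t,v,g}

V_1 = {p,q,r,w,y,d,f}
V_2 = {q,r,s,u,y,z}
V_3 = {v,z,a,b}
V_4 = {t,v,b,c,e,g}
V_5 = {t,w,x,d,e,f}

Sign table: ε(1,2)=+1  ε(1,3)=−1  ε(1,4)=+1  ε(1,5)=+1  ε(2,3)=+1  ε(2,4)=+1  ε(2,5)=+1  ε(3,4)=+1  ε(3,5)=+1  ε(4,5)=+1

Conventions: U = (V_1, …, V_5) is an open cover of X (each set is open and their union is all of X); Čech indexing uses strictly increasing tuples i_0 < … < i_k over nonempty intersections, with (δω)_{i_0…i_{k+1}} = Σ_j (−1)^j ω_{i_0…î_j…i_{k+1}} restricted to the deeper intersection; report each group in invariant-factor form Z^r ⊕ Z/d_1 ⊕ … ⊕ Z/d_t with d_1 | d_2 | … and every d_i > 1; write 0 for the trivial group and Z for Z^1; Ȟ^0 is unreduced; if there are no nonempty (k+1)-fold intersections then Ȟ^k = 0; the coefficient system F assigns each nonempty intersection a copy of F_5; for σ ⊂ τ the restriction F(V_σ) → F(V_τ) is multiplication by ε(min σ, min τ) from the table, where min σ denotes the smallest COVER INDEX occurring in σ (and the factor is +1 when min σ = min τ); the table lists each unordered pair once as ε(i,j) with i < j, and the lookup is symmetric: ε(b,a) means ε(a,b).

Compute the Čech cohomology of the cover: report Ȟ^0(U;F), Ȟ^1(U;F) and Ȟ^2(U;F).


nonempty intersections:
  V12={q,r,y} V15={w,d,f} V23={z} V34={v,b} V45={t,e}
C dims 5,5; δ0: rk_F5 4
Ȟ^0: (5−4)−0=1 ⇒ Z/5
Ȟ^1: (5−0)−4=1 ⇒ Z/5
Ȟ^2: (0−0)−0=0 ⇒ 0

Ȟ^0 = Z/5, Ȟ^1 = Z/5, Ȟ^2 = 0


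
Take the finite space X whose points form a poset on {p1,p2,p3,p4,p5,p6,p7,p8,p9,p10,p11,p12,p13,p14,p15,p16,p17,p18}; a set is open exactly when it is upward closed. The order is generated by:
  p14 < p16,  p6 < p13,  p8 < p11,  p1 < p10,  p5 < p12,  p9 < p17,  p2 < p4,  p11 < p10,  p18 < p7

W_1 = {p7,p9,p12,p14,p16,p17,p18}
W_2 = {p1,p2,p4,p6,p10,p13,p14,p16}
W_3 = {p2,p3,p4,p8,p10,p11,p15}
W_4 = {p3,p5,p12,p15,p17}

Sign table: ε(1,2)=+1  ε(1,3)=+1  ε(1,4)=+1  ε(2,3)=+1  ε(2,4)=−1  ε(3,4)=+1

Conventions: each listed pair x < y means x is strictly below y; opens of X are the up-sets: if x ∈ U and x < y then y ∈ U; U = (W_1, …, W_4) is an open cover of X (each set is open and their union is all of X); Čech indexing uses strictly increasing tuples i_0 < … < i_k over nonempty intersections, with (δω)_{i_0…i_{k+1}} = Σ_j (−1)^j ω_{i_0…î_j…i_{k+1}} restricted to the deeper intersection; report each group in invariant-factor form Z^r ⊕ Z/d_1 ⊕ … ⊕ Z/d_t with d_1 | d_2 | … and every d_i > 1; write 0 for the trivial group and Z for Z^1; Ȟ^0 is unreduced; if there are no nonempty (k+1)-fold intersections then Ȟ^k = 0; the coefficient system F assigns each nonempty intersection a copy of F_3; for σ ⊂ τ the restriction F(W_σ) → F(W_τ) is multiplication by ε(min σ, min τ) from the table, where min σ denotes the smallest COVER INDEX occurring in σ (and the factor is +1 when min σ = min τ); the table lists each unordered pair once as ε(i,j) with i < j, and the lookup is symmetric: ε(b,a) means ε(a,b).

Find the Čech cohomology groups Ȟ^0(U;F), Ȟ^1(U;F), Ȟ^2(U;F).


nonempty intersections:
  W12={p14,p16} W14={p12,p17} W23={p2,p4,p10} W34={p3,p15}
C dims 4,4; δ0: rk_F3 3
Ȟ^0: (4−3)−0=1 ⇒ Z/3
Ȟ^1: (4−0)−3=1 ⇒ Z/3
Ȟ^2: (0−0)−0=0 ⇒ 0

Ȟ^0 = Z/3,  Ȟ^1 = Z/3,  Ȟ^2 = 0


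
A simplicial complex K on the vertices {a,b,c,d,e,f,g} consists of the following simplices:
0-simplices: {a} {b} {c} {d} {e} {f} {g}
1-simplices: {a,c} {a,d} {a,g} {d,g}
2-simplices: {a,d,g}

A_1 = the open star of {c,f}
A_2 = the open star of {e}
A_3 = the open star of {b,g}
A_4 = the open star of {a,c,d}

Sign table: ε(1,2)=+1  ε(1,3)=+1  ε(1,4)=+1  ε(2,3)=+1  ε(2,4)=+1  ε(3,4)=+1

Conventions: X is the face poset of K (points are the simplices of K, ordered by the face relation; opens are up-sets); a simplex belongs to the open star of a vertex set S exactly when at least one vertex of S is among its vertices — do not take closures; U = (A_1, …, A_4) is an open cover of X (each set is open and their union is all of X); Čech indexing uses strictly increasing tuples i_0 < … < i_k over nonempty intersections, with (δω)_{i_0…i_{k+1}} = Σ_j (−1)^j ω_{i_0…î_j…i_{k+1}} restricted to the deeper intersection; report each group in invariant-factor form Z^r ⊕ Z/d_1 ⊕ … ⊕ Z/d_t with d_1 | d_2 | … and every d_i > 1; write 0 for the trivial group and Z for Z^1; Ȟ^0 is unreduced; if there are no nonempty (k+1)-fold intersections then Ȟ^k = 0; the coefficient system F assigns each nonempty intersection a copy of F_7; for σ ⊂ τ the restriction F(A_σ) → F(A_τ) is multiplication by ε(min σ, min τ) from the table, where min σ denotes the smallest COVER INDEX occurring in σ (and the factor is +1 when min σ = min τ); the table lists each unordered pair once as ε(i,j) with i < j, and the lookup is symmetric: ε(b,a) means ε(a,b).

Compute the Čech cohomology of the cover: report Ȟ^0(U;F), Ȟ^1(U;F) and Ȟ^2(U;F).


Ȟ^0(U;F) ≅ Z/7 ⊕ Z/7, Ȟ^1(U;F) ≅ 0, Ȟ^2(U;F) ≅ 0

nonempty intersections:
  A1={{c},{f},{a,c}} A2={{e}} A3={{b},{g},{a,g},{d,g},{a,d,g}} A4={{a},{c},{d},{a,c},{a,d},{a,g},{d,g},{a,d,g}}
  A14={{c},{a,c}} A34={{a,g},{d,g},{a,d,g}}
C dims 4,2; δ0: rk_F7 2
Ȟ^0: (4−2)−0=2 ⇒ Z/7 ⊕ Z/7
Ȟ^1: (2−0)−2=0 ⇒ 0
Ȟ^2: (0−0)−0=0 ⇒ 0


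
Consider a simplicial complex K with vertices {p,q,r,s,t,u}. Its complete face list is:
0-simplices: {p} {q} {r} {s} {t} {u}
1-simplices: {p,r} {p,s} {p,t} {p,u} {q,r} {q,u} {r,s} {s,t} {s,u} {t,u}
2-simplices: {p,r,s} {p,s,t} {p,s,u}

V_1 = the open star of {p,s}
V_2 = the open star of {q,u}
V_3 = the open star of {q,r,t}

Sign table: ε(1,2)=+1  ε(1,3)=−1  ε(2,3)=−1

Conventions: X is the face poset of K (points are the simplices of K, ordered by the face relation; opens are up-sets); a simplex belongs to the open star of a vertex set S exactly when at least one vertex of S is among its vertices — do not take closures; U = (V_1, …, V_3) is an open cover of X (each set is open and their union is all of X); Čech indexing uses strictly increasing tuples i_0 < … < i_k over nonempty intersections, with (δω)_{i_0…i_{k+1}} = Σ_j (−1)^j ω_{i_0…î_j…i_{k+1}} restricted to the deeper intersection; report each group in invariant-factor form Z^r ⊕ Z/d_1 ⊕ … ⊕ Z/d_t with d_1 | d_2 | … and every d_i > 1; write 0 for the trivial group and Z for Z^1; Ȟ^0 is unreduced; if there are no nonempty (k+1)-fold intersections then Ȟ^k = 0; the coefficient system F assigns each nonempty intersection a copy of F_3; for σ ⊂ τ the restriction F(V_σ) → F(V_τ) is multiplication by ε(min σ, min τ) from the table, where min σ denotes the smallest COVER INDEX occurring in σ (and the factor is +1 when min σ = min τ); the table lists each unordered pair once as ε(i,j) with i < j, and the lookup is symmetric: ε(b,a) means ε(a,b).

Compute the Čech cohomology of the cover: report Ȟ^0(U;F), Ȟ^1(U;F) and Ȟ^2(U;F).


nerve simplices:
  V1={{p},{s},{p,r},{p,s},{p,t},{p,u},{r,s},{s,t},{s,u},{p,r,s},{p,s,t},{p,s,u}} V2={{q},{u},{p,u},{q,r},{q,u},{s,u},{t,u},{p,s,u}} V3={{q},{r},{t},{p,r},{p,t},{q,r},{q,u},{r,s},{s,t},{t,u},{p,r,s},{p,s,t}}
  V12={{p,u},{s,u},{p,s,u}} V13={{p,r},{p,t},{r,s},{s,t},{p,r,s},{p,s,t}} V23={{q},{q,r},{q,u},{t,u}}
C dims 3,3; δ0: rk_F3 2
degree 0: 3−2−0 = 1 → Ȟ^0 ≅ Z/3
degree 1: 3−0−2 = 1 → Ȟ^1 ≅ Z/3
degree 2: 0−0−0 = 0 → Ȟ^2 ≅ 0

Ȟ^0 ≅ Z/3, Ȟ^1 ≅ Z/3, Ȟ^2 ≅ 0
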